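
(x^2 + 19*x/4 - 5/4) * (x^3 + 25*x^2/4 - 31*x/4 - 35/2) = x^5 + 11*x^4 + 331*x^3/16 - 497*x^2/8 - 1175*x/16 + 175/8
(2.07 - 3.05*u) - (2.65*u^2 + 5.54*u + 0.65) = -2.65*u^2 - 8.59*u + 1.42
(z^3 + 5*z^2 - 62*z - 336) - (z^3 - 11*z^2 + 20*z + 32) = 16*z^2 - 82*z - 368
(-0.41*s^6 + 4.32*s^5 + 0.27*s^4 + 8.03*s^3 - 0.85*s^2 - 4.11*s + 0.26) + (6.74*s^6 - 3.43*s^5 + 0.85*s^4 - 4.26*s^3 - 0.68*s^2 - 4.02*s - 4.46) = 6.33*s^6 + 0.89*s^5 + 1.12*s^4 + 3.77*s^3 - 1.53*s^2 - 8.13*s - 4.2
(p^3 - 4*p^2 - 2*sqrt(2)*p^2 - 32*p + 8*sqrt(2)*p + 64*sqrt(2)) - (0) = p^3 - 4*p^2 - 2*sqrt(2)*p^2 - 32*p + 8*sqrt(2)*p + 64*sqrt(2)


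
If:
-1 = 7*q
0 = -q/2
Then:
No Solution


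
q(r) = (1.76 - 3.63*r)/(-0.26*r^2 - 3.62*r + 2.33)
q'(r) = (1.76 - 3.63*r)*(0.52*r + 3.62)/(-0.26*r^2 - 3.62*r + 2.33)^2 - 3.63/(-0.26*r^2 - 3.62*r + 2.33)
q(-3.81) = 1.26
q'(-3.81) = -0.13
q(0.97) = 1.23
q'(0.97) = -1.03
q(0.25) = 0.61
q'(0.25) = -0.97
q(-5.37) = 1.49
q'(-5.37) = -0.17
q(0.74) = 1.89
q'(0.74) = -7.98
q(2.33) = 0.89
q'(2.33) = -0.09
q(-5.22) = 1.46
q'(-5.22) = -0.16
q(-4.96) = 1.42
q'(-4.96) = -0.15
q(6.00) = 0.70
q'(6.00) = -0.04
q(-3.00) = 1.17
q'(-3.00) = -0.11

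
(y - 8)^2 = y^2 - 16*y + 64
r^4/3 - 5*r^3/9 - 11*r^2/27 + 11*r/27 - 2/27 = (r/3 + 1/3)*(r - 2)*(r - 1/3)^2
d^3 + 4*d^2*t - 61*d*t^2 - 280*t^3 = (d - 8*t)*(d + 5*t)*(d + 7*t)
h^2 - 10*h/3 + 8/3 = (h - 2)*(h - 4/3)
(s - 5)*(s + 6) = s^2 + s - 30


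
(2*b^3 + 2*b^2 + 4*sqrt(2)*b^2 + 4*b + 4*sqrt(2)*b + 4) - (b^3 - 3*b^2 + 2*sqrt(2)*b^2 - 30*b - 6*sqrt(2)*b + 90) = b^3 + 2*sqrt(2)*b^2 + 5*b^2 + 10*sqrt(2)*b + 34*b - 86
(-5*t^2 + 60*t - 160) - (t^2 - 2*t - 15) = -6*t^2 + 62*t - 145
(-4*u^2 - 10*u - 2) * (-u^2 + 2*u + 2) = 4*u^4 + 2*u^3 - 26*u^2 - 24*u - 4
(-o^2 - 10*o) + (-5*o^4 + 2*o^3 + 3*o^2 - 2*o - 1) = -5*o^4 + 2*o^3 + 2*o^2 - 12*o - 1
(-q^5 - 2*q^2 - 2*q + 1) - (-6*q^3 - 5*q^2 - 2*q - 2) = -q^5 + 6*q^3 + 3*q^2 + 3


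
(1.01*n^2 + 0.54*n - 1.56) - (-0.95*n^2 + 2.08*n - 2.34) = 1.96*n^2 - 1.54*n + 0.78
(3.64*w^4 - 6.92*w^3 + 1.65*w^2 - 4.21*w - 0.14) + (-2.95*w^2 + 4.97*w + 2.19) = 3.64*w^4 - 6.92*w^3 - 1.3*w^2 + 0.76*w + 2.05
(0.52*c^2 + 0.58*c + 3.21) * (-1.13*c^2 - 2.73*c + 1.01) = -0.5876*c^4 - 2.075*c^3 - 4.6855*c^2 - 8.1775*c + 3.2421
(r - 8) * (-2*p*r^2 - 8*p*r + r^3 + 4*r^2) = -2*p*r^3 + 8*p*r^2 + 64*p*r + r^4 - 4*r^3 - 32*r^2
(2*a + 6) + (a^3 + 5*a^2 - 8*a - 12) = a^3 + 5*a^2 - 6*a - 6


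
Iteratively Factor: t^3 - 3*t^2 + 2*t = (t)*(t^2 - 3*t + 2) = t*(t - 1)*(t - 2)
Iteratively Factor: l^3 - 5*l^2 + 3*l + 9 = (l - 3)*(l^2 - 2*l - 3) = (l - 3)*(l + 1)*(l - 3)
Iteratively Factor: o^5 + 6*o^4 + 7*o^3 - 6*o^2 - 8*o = (o - 1)*(o^4 + 7*o^3 + 14*o^2 + 8*o) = (o - 1)*(o + 1)*(o^3 + 6*o^2 + 8*o) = o*(o - 1)*(o + 1)*(o^2 + 6*o + 8) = o*(o - 1)*(o + 1)*(o + 4)*(o + 2)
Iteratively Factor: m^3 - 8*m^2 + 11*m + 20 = (m - 5)*(m^2 - 3*m - 4) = (m - 5)*(m + 1)*(m - 4)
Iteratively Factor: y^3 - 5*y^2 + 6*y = (y)*(y^2 - 5*y + 6) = y*(y - 2)*(y - 3)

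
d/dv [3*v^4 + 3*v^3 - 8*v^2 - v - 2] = 12*v^3 + 9*v^2 - 16*v - 1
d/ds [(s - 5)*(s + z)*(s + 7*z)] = 3*s^2 + 16*s*z - 10*s + 7*z^2 - 40*z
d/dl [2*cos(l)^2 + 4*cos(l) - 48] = -4*(cos(l) + 1)*sin(l)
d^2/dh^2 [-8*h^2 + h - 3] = -16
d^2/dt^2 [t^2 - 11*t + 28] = 2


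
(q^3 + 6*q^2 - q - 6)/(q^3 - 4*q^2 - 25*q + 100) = (q^3 + 6*q^2 - q - 6)/(q^3 - 4*q^2 - 25*q + 100)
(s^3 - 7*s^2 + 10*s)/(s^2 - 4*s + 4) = s*(s - 5)/(s - 2)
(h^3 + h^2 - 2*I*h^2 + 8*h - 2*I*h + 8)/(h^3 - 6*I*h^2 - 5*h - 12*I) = (h^2 + h*(1 + 2*I) + 2*I)/(h^2 - 2*I*h + 3)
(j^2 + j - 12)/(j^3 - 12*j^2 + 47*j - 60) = (j + 4)/(j^2 - 9*j + 20)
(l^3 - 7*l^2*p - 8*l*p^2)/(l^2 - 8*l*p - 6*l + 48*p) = l*(l + p)/(l - 6)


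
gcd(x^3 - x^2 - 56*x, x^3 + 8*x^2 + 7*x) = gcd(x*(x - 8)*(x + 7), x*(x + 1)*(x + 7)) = x^2 + 7*x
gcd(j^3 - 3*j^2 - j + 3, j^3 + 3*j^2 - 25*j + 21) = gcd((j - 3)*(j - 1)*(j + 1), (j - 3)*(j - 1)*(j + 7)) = j^2 - 4*j + 3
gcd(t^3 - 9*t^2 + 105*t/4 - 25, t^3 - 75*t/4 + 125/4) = t^2 - 5*t + 25/4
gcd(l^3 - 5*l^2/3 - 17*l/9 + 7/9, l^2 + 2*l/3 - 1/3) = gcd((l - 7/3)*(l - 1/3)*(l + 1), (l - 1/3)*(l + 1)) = l^2 + 2*l/3 - 1/3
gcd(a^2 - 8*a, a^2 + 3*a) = a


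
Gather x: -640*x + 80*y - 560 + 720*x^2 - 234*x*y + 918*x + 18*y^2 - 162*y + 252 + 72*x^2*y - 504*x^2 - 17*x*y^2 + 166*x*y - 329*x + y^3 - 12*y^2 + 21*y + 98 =x^2*(72*y + 216) + x*(-17*y^2 - 68*y - 51) + y^3 + 6*y^2 - 61*y - 210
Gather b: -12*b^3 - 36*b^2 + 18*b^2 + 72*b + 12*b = -12*b^3 - 18*b^2 + 84*b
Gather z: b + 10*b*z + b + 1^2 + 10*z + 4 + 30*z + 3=2*b + z*(10*b + 40) + 8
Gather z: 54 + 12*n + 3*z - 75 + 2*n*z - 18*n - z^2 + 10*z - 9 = -6*n - z^2 + z*(2*n + 13) - 30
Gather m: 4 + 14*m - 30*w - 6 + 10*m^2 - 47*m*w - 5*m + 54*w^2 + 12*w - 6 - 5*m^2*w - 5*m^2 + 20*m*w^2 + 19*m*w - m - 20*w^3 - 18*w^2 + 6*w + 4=m^2*(5 - 5*w) + m*(20*w^2 - 28*w + 8) - 20*w^3 + 36*w^2 - 12*w - 4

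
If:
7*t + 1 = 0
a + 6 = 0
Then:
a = -6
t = -1/7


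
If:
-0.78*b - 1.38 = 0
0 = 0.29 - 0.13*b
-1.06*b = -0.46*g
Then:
No Solution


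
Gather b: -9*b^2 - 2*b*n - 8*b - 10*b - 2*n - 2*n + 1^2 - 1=-9*b^2 + b*(-2*n - 18) - 4*n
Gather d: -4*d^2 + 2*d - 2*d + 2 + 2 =4 - 4*d^2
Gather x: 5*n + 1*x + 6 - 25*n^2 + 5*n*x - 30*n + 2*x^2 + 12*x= -25*n^2 - 25*n + 2*x^2 + x*(5*n + 13) + 6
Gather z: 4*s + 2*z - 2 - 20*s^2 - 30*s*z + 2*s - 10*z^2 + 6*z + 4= -20*s^2 + 6*s - 10*z^2 + z*(8 - 30*s) + 2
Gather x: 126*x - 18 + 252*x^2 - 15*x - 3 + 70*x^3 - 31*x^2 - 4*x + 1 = 70*x^3 + 221*x^2 + 107*x - 20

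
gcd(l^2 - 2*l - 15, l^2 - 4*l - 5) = l - 5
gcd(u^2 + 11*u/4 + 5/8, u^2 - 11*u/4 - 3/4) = u + 1/4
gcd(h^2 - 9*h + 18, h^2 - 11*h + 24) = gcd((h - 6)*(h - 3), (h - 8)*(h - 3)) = h - 3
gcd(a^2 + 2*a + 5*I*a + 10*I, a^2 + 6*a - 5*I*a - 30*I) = 1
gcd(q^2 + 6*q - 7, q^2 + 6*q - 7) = q^2 + 6*q - 7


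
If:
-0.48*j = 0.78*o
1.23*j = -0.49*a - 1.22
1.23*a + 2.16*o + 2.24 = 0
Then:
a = -2.02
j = -0.19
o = 0.11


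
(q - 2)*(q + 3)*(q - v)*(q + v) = q^4 + q^3 - q^2*v^2 - 6*q^2 - q*v^2 + 6*v^2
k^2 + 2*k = k*(k + 2)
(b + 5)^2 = b^2 + 10*b + 25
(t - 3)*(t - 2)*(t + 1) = t^3 - 4*t^2 + t + 6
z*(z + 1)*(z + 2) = z^3 + 3*z^2 + 2*z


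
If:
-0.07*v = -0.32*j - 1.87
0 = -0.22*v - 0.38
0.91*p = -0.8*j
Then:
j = -6.22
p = 5.47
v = -1.73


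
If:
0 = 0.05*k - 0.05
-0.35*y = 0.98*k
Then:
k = 1.00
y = -2.80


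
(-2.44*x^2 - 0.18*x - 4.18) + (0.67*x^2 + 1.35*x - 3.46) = -1.77*x^2 + 1.17*x - 7.64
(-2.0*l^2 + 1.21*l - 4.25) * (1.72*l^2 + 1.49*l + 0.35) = -3.44*l^4 - 0.8988*l^3 - 6.2071*l^2 - 5.909*l - 1.4875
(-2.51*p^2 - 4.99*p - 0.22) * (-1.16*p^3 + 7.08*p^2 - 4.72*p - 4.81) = 2.9116*p^5 - 11.9824*p^4 - 23.2268*p^3 + 34.0683*p^2 + 25.0403*p + 1.0582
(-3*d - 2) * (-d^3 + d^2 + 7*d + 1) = 3*d^4 - d^3 - 23*d^2 - 17*d - 2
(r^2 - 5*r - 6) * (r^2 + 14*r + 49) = r^4 + 9*r^3 - 27*r^2 - 329*r - 294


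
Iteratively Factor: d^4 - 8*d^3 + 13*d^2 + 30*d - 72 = (d - 3)*(d^3 - 5*d^2 - 2*d + 24) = (d - 3)^2*(d^2 - 2*d - 8) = (d - 4)*(d - 3)^2*(d + 2)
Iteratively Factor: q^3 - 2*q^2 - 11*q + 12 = (q - 1)*(q^2 - q - 12) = (q - 1)*(q + 3)*(q - 4)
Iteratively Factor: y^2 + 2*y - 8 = (y + 4)*(y - 2)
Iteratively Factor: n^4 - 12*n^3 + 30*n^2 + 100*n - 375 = (n + 3)*(n^3 - 15*n^2 + 75*n - 125) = (n - 5)*(n + 3)*(n^2 - 10*n + 25) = (n - 5)^2*(n + 3)*(n - 5)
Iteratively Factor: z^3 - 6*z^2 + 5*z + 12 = (z + 1)*(z^2 - 7*z + 12) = (z - 3)*(z + 1)*(z - 4)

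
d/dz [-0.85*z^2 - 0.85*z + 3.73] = -1.7*z - 0.85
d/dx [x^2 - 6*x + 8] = 2*x - 6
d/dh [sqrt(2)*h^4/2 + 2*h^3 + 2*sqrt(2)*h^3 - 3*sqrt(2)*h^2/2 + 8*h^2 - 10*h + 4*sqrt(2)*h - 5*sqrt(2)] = 2*sqrt(2)*h^3 + 6*h^2 + 6*sqrt(2)*h^2 - 3*sqrt(2)*h + 16*h - 10 + 4*sqrt(2)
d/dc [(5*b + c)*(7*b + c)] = 12*b + 2*c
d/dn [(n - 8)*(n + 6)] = 2*n - 2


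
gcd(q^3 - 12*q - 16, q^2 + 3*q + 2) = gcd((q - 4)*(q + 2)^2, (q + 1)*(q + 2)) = q + 2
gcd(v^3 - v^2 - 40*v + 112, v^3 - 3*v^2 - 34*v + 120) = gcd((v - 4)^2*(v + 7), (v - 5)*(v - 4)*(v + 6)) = v - 4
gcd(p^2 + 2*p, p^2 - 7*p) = p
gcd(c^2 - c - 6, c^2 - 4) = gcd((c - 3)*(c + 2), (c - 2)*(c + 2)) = c + 2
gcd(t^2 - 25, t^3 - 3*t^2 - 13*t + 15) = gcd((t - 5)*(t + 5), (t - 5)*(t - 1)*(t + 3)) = t - 5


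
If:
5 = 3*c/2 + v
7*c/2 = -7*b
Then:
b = v/3 - 5/3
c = 10/3 - 2*v/3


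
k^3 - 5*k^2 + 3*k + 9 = (k - 3)^2*(k + 1)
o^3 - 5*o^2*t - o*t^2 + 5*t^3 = (o - 5*t)*(o - t)*(o + t)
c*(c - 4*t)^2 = c^3 - 8*c^2*t + 16*c*t^2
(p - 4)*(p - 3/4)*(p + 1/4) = p^3 - 9*p^2/2 + 29*p/16 + 3/4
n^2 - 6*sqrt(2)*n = n*(n - 6*sqrt(2))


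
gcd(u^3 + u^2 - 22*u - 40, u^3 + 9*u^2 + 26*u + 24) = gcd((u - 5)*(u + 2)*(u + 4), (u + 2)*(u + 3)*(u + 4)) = u^2 + 6*u + 8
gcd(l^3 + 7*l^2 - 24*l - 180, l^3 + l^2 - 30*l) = l^2 + l - 30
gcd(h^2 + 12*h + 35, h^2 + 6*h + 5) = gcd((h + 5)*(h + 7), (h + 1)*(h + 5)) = h + 5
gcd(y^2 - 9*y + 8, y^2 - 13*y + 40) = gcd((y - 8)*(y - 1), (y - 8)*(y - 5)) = y - 8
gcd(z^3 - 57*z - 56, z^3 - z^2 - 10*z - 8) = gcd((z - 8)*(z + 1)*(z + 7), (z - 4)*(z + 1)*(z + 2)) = z + 1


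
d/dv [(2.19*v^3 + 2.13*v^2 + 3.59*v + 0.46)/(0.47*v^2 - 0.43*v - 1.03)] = (1.0293*v^4 - 1.8834*v^3 - 9.3703*v^2 - 4.8202*v - 3.4999)/(0.2209*v^4 - 0.4042*v^3 - 0.7833*v^2 + 0.8858*v + 1.0609)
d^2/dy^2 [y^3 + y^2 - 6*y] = 6*y + 2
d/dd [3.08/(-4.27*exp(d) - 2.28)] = 13.1516*exp(d)/(4.27*exp(d) + 2.28)^2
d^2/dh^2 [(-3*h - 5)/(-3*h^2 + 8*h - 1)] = 2*(9*(1 - 3*h)*(3*h^2 - 8*h + 1) + 4*(3*h - 4)^2*(3*h + 5))/(3*h^2 - 8*h + 1)^3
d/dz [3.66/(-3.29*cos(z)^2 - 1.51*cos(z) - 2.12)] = -(24.0828*cos(z) + 5.5266)*sin(z)/(3.29*cos(z)^2 + 1.51*cos(z) + 2.12)^2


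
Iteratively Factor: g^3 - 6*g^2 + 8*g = (g - 2)*(g^2 - 4*g) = (g - 4)*(g - 2)*(g)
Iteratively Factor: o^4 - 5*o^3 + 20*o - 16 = (o - 4)*(o^3 - o^2 - 4*o + 4) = (o - 4)*(o + 2)*(o^2 - 3*o + 2) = (o - 4)*(o - 1)*(o + 2)*(o - 2)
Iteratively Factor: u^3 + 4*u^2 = (u)*(u^2 + 4*u) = u*(u + 4)*(u)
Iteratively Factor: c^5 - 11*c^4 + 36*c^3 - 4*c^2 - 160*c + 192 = (c + 2)*(c^4 - 13*c^3 + 62*c^2 - 128*c + 96) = (c - 4)*(c + 2)*(c^3 - 9*c^2 + 26*c - 24) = (c - 4)*(c - 2)*(c + 2)*(c^2 - 7*c + 12) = (c - 4)^2*(c - 2)*(c + 2)*(c - 3)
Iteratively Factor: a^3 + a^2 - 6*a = (a)*(a^2 + a - 6) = a*(a - 2)*(a + 3)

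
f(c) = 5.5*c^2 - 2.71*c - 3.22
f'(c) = 11.0*c - 2.71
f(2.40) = 21.96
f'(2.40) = 23.69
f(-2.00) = 24.20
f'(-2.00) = -24.71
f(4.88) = 114.53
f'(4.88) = 50.97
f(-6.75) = 265.67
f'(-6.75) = -76.96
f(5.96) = 176.00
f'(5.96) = 62.85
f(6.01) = 179.15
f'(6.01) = 63.40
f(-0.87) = 3.30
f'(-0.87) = -12.28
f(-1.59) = 14.99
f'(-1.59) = -20.20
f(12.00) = 756.26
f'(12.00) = 129.29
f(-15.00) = 1274.93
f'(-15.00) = -167.71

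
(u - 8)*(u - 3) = u^2 - 11*u + 24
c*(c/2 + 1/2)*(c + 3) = c^3/2 + 2*c^2 + 3*c/2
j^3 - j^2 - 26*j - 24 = (j - 6)*(j + 1)*(j + 4)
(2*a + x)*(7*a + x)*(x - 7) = 14*a^2*x - 98*a^2 + 9*a*x^2 - 63*a*x + x^3 - 7*x^2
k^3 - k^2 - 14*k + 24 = (k - 3)*(k - 2)*(k + 4)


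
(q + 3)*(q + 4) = q^2 + 7*q + 12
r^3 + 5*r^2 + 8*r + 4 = (r + 1)*(r + 2)^2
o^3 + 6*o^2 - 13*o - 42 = (o - 3)*(o + 2)*(o + 7)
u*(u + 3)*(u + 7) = u^3 + 10*u^2 + 21*u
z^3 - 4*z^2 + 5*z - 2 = (z - 2)*(z - 1)^2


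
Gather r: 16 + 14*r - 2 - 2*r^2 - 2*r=-2*r^2 + 12*r + 14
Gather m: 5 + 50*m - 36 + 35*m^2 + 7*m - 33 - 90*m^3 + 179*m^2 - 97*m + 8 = -90*m^3 + 214*m^2 - 40*m - 56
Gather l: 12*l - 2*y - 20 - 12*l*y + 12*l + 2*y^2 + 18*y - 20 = l*(24 - 12*y) + 2*y^2 + 16*y - 40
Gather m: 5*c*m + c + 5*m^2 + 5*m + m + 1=c + 5*m^2 + m*(5*c + 6) + 1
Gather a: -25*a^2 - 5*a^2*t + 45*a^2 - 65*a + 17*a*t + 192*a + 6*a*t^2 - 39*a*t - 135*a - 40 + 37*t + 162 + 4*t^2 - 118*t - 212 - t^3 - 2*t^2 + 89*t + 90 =a^2*(20 - 5*t) + a*(6*t^2 - 22*t - 8) - t^3 + 2*t^2 + 8*t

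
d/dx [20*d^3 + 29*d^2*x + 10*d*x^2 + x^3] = 29*d^2 + 20*d*x + 3*x^2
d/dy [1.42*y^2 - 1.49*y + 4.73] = 2.84*y - 1.49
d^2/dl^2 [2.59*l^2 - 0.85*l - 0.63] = 5.18000000000000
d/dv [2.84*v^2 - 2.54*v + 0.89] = 5.68*v - 2.54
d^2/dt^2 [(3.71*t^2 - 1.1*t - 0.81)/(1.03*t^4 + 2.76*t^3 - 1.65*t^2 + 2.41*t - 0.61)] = (23.615634*t^8 + 49.276848*t^7 + 1.9130219999999*t^6 - 218.651496*t^5 - 94.9455659999999*t^4 + 162.750422*t^3 - 96.293412*t^2 + 17.786394*t - 8.25183)/(1.092727*t^12 + 8.784252*t^11 + 18.286929*t^10 + 0.551162999999999*t^9 + 9.87084600000001*t^8 + 42.63813*t^7 - 60.115974*t^6 + 75.357165*t^5 - 56.927337*t^4 + 31.632499*t^3 - 12.470718*t^2 + 2.690283*t - 0.226981)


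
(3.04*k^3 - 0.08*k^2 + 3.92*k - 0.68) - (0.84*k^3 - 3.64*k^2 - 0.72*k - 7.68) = 2.2*k^3 + 3.56*k^2 + 4.64*k + 7.0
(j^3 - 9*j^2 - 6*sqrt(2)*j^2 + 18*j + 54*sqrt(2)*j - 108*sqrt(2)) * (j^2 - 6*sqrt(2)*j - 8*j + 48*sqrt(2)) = j^5 - 17*j^4 - 12*sqrt(2)*j^4 + 162*j^3 + 204*sqrt(2)*j^3 - 1080*sqrt(2)*j^2 - 1368*j^2 + 1728*sqrt(2)*j + 6480*j - 10368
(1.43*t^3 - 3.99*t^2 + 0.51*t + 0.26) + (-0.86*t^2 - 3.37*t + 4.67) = 1.43*t^3 - 4.85*t^2 - 2.86*t + 4.93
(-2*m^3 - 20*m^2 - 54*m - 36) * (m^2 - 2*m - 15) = -2*m^5 - 16*m^4 + 16*m^3 + 372*m^2 + 882*m + 540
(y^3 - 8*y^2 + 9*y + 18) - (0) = y^3 - 8*y^2 + 9*y + 18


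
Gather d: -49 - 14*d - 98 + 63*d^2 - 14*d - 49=63*d^2 - 28*d - 196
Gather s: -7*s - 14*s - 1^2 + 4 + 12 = 15 - 21*s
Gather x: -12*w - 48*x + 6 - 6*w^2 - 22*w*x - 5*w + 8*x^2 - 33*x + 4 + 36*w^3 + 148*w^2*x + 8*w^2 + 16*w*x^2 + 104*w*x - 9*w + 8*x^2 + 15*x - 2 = 36*w^3 + 2*w^2 - 26*w + x^2*(16*w + 16) + x*(148*w^2 + 82*w - 66) + 8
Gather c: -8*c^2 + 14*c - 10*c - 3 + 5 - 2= -8*c^2 + 4*c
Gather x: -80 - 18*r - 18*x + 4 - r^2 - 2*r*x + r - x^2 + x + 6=-r^2 - 17*r - x^2 + x*(-2*r - 17) - 70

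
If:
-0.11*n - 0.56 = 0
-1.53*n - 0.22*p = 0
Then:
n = -5.09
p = 35.40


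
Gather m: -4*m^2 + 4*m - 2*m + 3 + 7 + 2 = -4*m^2 + 2*m + 12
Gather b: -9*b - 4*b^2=-4*b^2 - 9*b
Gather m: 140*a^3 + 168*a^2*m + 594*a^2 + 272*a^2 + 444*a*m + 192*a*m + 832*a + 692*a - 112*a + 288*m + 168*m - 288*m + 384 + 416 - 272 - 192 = 140*a^3 + 866*a^2 + 1412*a + m*(168*a^2 + 636*a + 168) + 336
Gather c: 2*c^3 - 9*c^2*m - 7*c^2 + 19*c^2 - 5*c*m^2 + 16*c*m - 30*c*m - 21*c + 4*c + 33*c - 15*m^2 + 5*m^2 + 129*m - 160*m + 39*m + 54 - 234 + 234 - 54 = 2*c^3 + c^2*(12 - 9*m) + c*(-5*m^2 - 14*m + 16) - 10*m^2 + 8*m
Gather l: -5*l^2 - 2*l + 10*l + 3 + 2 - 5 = -5*l^2 + 8*l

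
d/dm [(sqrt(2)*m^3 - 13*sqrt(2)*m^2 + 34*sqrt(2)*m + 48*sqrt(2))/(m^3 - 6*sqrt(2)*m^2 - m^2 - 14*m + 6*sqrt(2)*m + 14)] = sqrt(2)*((3*m^2 - 26*m + 34)*(m^3 - 6*sqrt(2)*m^2 - m^2 - 14*m + 6*sqrt(2)*m + 14) + (m^3 - 13*m^2 + 34*m + 48)*(-3*m^2 + 2*m + 12*sqrt(2)*m - 6*sqrt(2) + 14))/(m^3 - 6*sqrt(2)*m^2 - m^2 - 14*m + 6*sqrt(2)*m + 14)^2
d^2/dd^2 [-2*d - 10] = 0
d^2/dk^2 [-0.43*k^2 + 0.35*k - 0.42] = -0.860000000000000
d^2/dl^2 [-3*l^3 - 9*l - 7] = -18*l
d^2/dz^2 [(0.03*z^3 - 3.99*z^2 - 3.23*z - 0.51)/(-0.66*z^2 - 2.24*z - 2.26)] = (-1.38777878078145e-17*z^5 + 3.5527136788005e-15*z^4 - 9.195216*z^3 - 35.2872*z^2 - 25.302672*z + 11.652064)/(0.287496*z^6 + 2.927232*z^5 + 12.888216*z^4 + 31.286528*z^3 + 44.132376*z^2 + 34.323072*z + 11.543176)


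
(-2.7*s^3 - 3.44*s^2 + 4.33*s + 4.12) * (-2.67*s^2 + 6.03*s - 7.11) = 7.209*s^5 - 7.0962*s^4 - 13.1073*s^3 + 39.5679*s^2 - 5.9427*s - 29.2932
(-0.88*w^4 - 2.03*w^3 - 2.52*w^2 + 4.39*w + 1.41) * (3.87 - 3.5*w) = 3.08*w^5 + 3.6994*w^4 + 0.963900000000001*w^3 - 25.1174*w^2 + 12.0543*w + 5.4567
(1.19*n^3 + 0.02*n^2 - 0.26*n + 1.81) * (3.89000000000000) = 4.6291*n^3 + 0.0778*n^2 - 1.0114*n + 7.0409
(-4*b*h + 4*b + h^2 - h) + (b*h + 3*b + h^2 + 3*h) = -3*b*h + 7*b + 2*h^2 + 2*h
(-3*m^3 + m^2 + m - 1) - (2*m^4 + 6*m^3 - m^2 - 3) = -2*m^4 - 9*m^3 + 2*m^2 + m + 2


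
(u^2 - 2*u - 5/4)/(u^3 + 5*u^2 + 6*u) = (u^2 - 2*u - 5/4)/(u*(u^2 + 5*u + 6))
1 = 1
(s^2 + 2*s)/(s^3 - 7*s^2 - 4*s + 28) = s/(s^2 - 9*s + 14)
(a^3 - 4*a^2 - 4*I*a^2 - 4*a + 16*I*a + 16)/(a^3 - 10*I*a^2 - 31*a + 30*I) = (a^2 - 2*a*(2 + I) + 8*I)/(a^2 - 8*I*a - 15)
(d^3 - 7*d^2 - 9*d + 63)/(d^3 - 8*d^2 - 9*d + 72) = (d - 7)/(d - 8)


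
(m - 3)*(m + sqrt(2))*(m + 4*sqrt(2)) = m^3 - 3*m^2 + 5*sqrt(2)*m^2 - 15*sqrt(2)*m + 8*m - 24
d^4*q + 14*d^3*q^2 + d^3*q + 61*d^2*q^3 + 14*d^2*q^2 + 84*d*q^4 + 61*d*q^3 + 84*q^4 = (d + 3*q)*(d + 4*q)*(d + 7*q)*(d*q + q)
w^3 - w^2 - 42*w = w*(w - 7)*(w + 6)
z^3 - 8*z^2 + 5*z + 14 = (z - 7)*(z - 2)*(z + 1)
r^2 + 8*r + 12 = (r + 2)*(r + 6)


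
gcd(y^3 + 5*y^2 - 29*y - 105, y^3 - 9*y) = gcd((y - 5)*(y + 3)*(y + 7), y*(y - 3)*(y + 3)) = y + 3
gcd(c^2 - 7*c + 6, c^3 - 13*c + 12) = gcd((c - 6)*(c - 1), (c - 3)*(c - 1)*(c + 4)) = c - 1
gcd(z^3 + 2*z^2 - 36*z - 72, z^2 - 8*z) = 1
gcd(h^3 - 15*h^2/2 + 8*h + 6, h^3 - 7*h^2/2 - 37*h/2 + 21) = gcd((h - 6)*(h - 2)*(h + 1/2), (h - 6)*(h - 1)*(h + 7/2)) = h - 6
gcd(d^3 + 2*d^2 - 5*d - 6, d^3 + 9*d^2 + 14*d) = 1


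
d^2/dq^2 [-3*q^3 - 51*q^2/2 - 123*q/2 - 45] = -18*q - 51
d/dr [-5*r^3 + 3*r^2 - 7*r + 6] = -15*r^2 + 6*r - 7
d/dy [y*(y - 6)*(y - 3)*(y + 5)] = 4*y^3 - 12*y^2 - 54*y + 90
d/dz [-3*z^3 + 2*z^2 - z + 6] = -9*z^2 + 4*z - 1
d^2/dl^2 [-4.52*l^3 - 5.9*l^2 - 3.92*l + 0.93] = -27.12*l - 11.8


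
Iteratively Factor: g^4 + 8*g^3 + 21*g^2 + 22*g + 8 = (g + 1)*(g^3 + 7*g^2 + 14*g + 8) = (g + 1)*(g + 2)*(g^2 + 5*g + 4) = (g + 1)*(g + 2)*(g + 4)*(g + 1)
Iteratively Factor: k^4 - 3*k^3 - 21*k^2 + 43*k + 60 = (k + 1)*(k^3 - 4*k^2 - 17*k + 60) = (k - 5)*(k + 1)*(k^2 + k - 12) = (k - 5)*(k - 3)*(k + 1)*(k + 4)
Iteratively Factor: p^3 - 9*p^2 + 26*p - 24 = (p - 3)*(p^2 - 6*p + 8) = (p - 3)*(p - 2)*(p - 4)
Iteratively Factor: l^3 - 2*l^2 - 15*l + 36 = (l + 4)*(l^2 - 6*l + 9) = (l - 3)*(l + 4)*(l - 3)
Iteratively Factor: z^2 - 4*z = (z)*(z - 4)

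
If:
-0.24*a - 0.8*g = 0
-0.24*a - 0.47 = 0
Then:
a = -1.96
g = 0.59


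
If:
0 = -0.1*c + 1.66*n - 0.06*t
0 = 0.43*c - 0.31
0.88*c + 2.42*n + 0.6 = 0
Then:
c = 0.72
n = -0.51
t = -15.31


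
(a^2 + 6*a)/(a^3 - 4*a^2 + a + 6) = a*(a + 6)/(a^3 - 4*a^2 + a + 6)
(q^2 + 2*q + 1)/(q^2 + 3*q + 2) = (q + 1)/(q + 2)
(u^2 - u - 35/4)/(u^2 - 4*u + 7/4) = (2*u + 5)/(2*u - 1)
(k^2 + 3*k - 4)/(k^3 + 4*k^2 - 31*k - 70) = (k^2 + 3*k - 4)/(k^3 + 4*k^2 - 31*k - 70)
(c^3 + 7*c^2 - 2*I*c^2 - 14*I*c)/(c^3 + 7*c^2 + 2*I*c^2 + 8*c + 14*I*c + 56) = c/(c + 4*I)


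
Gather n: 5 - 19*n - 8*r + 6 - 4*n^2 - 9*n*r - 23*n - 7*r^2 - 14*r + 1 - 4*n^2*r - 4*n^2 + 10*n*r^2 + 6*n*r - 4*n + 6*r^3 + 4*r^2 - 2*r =n^2*(-4*r - 8) + n*(10*r^2 - 3*r - 46) + 6*r^3 - 3*r^2 - 24*r + 12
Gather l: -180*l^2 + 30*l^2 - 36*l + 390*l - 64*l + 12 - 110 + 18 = -150*l^2 + 290*l - 80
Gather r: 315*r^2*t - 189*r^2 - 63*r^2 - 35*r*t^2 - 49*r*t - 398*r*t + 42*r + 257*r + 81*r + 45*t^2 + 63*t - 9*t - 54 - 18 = r^2*(315*t - 252) + r*(-35*t^2 - 447*t + 380) + 45*t^2 + 54*t - 72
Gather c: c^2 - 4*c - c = c^2 - 5*c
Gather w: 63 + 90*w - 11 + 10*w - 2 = 100*w + 50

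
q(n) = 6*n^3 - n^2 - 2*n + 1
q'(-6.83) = 851.34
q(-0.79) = -1.00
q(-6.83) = -1943.66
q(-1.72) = -29.05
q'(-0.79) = 10.81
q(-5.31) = -914.90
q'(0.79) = 7.65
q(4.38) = 477.22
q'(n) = 18*n^2 - 2*n - 2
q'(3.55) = 217.74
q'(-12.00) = 2614.00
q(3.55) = 249.73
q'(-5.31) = 516.15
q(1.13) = 6.12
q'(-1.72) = 54.69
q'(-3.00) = 166.00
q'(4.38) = 334.56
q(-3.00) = -164.00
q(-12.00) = -10487.00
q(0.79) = 1.75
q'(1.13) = 18.72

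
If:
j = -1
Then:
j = -1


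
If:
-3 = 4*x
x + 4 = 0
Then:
No Solution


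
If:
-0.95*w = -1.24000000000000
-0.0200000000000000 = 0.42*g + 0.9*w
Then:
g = -2.84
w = 1.31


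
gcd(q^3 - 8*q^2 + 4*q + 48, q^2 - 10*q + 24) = q^2 - 10*q + 24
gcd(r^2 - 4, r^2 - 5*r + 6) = r - 2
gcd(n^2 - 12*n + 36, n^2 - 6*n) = n - 6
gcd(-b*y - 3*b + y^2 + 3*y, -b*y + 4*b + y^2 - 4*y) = -b + y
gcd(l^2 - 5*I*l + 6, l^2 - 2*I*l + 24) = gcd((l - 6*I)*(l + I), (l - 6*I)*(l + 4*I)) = l - 6*I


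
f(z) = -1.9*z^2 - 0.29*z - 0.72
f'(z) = -3.8*z - 0.29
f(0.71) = -1.88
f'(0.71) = -2.99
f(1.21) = -3.85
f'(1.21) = -4.89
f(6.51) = -83.13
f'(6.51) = -25.03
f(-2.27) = -9.85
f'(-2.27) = 8.34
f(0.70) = -1.85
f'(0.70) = -2.95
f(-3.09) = -17.97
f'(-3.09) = 11.45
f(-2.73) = -14.09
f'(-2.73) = 10.08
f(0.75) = -2.01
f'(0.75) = -3.14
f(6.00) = -70.86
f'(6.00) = -23.09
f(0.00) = -0.72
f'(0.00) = -0.29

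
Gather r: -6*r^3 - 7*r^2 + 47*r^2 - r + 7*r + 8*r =-6*r^3 + 40*r^2 + 14*r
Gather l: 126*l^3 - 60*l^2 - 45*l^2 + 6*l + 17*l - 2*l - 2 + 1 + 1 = 126*l^3 - 105*l^2 + 21*l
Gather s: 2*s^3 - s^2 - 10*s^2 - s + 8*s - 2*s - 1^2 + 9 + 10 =2*s^3 - 11*s^2 + 5*s + 18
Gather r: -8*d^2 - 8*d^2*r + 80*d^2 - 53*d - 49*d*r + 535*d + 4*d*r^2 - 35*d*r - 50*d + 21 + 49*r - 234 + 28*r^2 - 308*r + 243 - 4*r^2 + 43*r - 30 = 72*d^2 + 432*d + r^2*(4*d + 24) + r*(-8*d^2 - 84*d - 216)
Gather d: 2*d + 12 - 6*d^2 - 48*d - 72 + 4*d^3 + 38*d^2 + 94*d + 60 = 4*d^3 + 32*d^2 + 48*d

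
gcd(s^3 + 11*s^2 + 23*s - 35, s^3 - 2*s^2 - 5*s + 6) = s - 1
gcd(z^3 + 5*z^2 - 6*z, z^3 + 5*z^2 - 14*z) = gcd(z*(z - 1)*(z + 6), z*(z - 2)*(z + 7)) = z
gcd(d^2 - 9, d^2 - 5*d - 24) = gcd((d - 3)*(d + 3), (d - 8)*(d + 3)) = d + 3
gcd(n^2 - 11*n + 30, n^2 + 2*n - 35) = n - 5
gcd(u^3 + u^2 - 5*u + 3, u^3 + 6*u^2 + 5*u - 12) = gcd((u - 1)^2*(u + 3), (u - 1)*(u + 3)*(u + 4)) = u^2 + 2*u - 3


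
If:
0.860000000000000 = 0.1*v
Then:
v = 8.60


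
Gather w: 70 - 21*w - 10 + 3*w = 60 - 18*w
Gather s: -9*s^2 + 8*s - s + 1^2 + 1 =-9*s^2 + 7*s + 2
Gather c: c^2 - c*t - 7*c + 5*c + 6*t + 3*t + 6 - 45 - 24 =c^2 + c*(-t - 2) + 9*t - 63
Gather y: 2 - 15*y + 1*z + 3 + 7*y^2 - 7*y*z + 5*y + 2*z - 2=7*y^2 + y*(-7*z - 10) + 3*z + 3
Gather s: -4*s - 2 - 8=-4*s - 10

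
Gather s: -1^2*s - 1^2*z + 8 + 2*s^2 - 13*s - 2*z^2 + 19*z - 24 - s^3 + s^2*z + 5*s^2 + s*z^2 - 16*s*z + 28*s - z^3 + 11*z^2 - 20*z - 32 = -s^3 + s^2*(z + 7) + s*(z^2 - 16*z + 14) - z^3 + 9*z^2 - 2*z - 48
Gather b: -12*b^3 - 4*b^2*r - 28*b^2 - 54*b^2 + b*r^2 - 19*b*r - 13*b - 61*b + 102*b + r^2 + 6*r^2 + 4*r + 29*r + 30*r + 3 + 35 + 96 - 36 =-12*b^3 + b^2*(-4*r - 82) + b*(r^2 - 19*r + 28) + 7*r^2 + 63*r + 98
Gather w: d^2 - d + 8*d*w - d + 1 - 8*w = d^2 - 2*d + w*(8*d - 8) + 1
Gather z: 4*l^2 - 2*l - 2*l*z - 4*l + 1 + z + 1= 4*l^2 - 6*l + z*(1 - 2*l) + 2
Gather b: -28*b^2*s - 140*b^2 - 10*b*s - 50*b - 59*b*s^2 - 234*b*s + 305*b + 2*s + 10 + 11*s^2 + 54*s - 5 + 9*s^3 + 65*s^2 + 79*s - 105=b^2*(-28*s - 140) + b*(-59*s^2 - 244*s + 255) + 9*s^3 + 76*s^2 + 135*s - 100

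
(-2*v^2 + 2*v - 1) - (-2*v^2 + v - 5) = v + 4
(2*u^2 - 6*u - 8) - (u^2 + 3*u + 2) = u^2 - 9*u - 10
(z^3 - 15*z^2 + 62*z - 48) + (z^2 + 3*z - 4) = z^3 - 14*z^2 + 65*z - 52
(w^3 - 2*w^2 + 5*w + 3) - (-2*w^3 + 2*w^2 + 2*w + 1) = 3*w^3 - 4*w^2 + 3*w + 2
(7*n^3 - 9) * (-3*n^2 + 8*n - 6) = -21*n^5 + 56*n^4 - 42*n^3 + 27*n^2 - 72*n + 54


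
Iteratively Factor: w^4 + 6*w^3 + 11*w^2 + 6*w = (w)*(w^3 + 6*w^2 + 11*w + 6) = w*(w + 3)*(w^2 + 3*w + 2) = w*(w + 1)*(w + 3)*(w + 2)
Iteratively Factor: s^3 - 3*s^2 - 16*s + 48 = (s - 3)*(s^2 - 16) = (s - 4)*(s - 3)*(s + 4)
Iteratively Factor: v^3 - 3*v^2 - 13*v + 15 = (v + 3)*(v^2 - 6*v + 5) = (v - 1)*(v + 3)*(v - 5)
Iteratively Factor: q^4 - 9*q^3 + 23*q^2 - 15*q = (q - 5)*(q^3 - 4*q^2 + 3*q) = (q - 5)*(q - 1)*(q^2 - 3*q) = q*(q - 5)*(q - 1)*(q - 3)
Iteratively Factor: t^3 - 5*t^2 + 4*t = (t - 1)*(t^2 - 4*t) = (t - 4)*(t - 1)*(t)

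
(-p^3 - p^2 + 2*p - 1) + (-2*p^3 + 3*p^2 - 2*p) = -3*p^3 + 2*p^2 - 1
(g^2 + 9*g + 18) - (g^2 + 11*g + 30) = -2*g - 12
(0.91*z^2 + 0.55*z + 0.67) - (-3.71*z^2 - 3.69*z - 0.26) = 4.62*z^2 + 4.24*z + 0.93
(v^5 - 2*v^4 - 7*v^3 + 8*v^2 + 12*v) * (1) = v^5 - 2*v^4 - 7*v^3 + 8*v^2 + 12*v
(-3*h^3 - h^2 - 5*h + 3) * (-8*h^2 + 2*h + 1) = 24*h^5 + 2*h^4 + 35*h^3 - 35*h^2 + h + 3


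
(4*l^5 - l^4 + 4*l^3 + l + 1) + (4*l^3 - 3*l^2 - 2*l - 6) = 4*l^5 - l^4 + 8*l^3 - 3*l^2 - l - 5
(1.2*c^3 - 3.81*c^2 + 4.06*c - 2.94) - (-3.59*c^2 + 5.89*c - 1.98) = 1.2*c^3 - 0.22*c^2 - 1.83*c - 0.96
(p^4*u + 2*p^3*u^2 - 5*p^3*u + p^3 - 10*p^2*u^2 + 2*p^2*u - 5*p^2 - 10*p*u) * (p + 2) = p^5*u + 2*p^4*u^2 - 3*p^4*u + p^4 - 6*p^3*u^2 - 8*p^3*u - 3*p^3 - 20*p^2*u^2 - 6*p^2*u - 10*p^2 - 20*p*u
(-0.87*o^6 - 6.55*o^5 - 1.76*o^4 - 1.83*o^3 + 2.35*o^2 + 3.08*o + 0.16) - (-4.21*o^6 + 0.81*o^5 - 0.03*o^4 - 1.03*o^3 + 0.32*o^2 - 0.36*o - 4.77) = 3.34*o^6 - 7.36*o^5 - 1.73*o^4 - 0.8*o^3 + 2.03*o^2 + 3.44*o + 4.93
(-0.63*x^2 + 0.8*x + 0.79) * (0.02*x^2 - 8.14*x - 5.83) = -0.0126*x^4 + 5.1442*x^3 - 2.8233*x^2 - 11.0946*x - 4.6057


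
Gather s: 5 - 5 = 0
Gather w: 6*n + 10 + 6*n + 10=12*n + 20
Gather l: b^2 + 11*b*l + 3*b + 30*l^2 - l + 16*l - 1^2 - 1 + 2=b^2 + 3*b + 30*l^2 + l*(11*b + 15)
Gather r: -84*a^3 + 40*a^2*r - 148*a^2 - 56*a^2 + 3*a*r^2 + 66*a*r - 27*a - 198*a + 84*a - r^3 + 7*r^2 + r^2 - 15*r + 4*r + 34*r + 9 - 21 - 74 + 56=-84*a^3 - 204*a^2 - 141*a - r^3 + r^2*(3*a + 8) + r*(40*a^2 + 66*a + 23) - 30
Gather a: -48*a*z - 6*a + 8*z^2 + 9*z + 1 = a*(-48*z - 6) + 8*z^2 + 9*z + 1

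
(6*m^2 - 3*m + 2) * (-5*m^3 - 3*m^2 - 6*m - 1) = -30*m^5 - 3*m^4 - 37*m^3 + 6*m^2 - 9*m - 2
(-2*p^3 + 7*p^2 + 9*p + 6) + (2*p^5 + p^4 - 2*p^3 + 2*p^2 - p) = 2*p^5 + p^4 - 4*p^3 + 9*p^2 + 8*p + 6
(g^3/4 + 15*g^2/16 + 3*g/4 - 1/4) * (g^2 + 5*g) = g^5/4 + 35*g^4/16 + 87*g^3/16 + 7*g^2/2 - 5*g/4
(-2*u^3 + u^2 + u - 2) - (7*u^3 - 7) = -9*u^3 + u^2 + u + 5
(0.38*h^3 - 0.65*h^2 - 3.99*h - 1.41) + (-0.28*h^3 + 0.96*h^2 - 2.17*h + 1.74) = 0.1*h^3 + 0.31*h^2 - 6.16*h + 0.33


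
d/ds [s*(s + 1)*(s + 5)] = 3*s^2 + 12*s + 5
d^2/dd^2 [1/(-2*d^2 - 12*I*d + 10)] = (d^2 + 6*I*d - 4*(d + 3*I)^2 - 5)/(d^2 + 6*I*d - 5)^3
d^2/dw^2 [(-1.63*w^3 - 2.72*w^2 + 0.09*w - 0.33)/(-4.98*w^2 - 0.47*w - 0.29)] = (5.6843418860808e-14*w^5 - 21.184894*w^3 + 26.868462*w^2 + 6.236754*w - 0.32534)/(123.505992*w^6 + 34.968564*w^5 + 24.876594*w^4 + 4.176467*w^3 + 1.448637*w^2 + 0.118581*w + 0.024389)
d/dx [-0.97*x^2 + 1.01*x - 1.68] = 1.01 - 1.94*x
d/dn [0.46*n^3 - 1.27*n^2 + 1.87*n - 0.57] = 1.38*n^2 - 2.54*n + 1.87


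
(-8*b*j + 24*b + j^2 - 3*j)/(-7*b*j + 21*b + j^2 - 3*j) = (8*b - j)/(7*b - j)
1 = 1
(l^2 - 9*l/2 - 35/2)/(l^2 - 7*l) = (l + 5/2)/l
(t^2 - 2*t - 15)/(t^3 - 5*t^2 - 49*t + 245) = (t + 3)/(t^2 - 49)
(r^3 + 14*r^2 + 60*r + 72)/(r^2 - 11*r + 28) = (r^3 + 14*r^2 + 60*r + 72)/(r^2 - 11*r + 28)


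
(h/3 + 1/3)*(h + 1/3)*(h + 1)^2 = h^4/3 + 10*h^3/9 + 4*h^2/3 + 2*h/3 + 1/9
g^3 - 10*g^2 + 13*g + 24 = (g - 8)*(g - 3)*(g + 1)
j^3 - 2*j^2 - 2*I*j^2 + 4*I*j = j*(j - 2)*(j - 2*I)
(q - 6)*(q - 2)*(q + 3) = q^3 - 5*q^2 - 12*q + 36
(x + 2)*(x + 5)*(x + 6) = x^3 + 13*x^2 + 52*x + 60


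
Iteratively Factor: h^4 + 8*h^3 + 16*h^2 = (h + 4)*(h^3 + 4*h^2) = (h + 4)^2*(h^2) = h*(h + 4)^2*(h)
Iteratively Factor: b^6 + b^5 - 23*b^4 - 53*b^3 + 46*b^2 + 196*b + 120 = (b + 2)*(b^5 - b^4 - 21*b^3 - 11*b^2 + 68*b + 60) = (b + 2)^2*(b^4 - 3*b^3 - 15*b^2 + 19*b + 30) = (b - 5)*(b + 2)^2*(b^3 + 2*b^2 - 5*b - 6) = (b - 5)*(b - 2)*(b + 2)^2*(b^2 + 4*b + 3) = (b - 5)*(b - 2)*(b + 2)^2*(b + 3)*(b + 1)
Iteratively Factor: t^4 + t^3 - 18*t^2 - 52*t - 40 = (t + 2)*(t^3 - t^2 - 16*t - 20) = (t + 2)^2*(t^2 - 3*t - 10) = (t - 5)*(t + 2)^2*(t + 2)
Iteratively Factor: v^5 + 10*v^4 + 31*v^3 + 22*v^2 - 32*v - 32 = (v + 4)*(v^4 + 6*v^3 + 7*v^2 - 6*v - 8) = (v + 1)*(v + 4)*(v^3 + 5*v^2 + 2*v - 8) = (v + 1)*(v + 4)^2*(v^2 + v - 2) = (v + 1)*(v + 2)*(v + 4)^2*(v - 1)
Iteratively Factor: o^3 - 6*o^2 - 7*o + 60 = (o - 4)*(o^2 - 2*o - 15) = (o - 5)*(o - 4)*(o + 3)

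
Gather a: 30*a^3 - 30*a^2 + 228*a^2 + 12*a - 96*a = 30*a^3 + 198*a^2 - 84*a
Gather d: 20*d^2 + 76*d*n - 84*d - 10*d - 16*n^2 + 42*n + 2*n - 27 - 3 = 20*d^2 + d*(76*n - 94) - 16*n^2 + 44*n - 30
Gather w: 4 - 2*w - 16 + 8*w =6*w - 12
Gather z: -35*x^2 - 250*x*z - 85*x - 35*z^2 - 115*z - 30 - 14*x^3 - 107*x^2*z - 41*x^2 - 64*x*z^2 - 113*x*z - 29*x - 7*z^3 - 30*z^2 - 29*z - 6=-14*x^3 - 76*x^2 - 114*x - 7*z^3 + z^2*(-64*x - 65) + z*(-107*x^2 - 363*x - 144) - 36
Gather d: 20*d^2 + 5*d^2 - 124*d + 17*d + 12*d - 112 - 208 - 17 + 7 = 25*d^2 - 95*d - 330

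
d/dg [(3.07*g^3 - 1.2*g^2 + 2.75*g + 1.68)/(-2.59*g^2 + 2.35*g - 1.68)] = (-7.9513*g^4 + 14.429*g^3 - 11.1703*g^2 + 12.7344*g - 8.568)/(6.7081*g^4 - 12.173*g^3 + 14.2249*g^2 - 7.896*g + 2.8224)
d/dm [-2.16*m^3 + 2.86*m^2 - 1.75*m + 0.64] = -6.48*m^2 + 5.72*m - 1.75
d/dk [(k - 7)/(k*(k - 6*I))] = (-k^2 + 14*k - 42*I)/(k^2*(k^2 - 12*I*k - 36))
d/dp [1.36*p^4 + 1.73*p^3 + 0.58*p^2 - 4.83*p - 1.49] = 5.44*p^3 + 5.19*p^2 + 1.16*p - 4.83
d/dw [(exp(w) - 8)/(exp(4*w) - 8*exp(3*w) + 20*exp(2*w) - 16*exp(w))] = (-3*exp(3*w) + 42*exp(2*w) - 128*exp(w) + 64)*exp(-w)/(exp(5*w) - 14*exp(4*w) + 76*exp(3*w) - 200*exp(2*w) + 256*exp(w) - 128)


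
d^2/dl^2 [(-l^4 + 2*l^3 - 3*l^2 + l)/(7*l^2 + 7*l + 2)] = 2*(-49*l^6 - 147*l^5 - 189*l^4 + 154*l^3 + 186*l^2 - 18*l - 26)/(343*l^6 + 1029*l^5 + 1323*l^4 + 931*l^3 + 378*l^2 + 84*l + 8)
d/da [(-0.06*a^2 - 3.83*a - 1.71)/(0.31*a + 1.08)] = (-0.0186*a^2 - 0.1296*a - 3.6063)/(0.0961*a^2 + 0.6696*a + 1.1664)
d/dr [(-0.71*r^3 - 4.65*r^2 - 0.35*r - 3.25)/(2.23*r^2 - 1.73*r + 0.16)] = (-1.5833*r^4 + 2.4566*r^3 + 8.4842*r^2 + 13.007*r - 5.6785)/(4.9729*r^4 - 7.7158*r^3 + 3.7065*r^2 - 0.5536*r + 0.0256)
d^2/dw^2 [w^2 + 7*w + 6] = 2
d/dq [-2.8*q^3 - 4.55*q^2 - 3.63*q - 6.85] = -8.4*q^2 - 9.1*q - 3.63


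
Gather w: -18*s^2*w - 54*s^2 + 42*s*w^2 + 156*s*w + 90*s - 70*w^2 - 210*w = -54*s^2 + 90*s + w^2*(42*s - 70) + w*(-18*s^2 + 156*s - 210)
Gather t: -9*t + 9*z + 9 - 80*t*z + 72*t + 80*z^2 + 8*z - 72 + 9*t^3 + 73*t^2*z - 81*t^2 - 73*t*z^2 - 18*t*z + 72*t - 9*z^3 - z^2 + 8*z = 9*t^3 + t^2*(73*z - 81) + t*(-73*z^2 - 98*z + 135) - 9*z^3 + 79*z^2 + 25*z - 63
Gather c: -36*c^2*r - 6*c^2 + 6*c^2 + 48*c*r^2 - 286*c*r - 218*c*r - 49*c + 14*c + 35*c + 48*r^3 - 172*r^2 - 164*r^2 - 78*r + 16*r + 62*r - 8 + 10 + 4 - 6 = -36*c^2*r + c*(48*r^2 - 504*r) + 48*r^3 - 336*r^2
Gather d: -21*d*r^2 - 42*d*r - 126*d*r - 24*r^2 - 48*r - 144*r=d*(-21*r^2 - 168*r) - 24*r^2 - 192*r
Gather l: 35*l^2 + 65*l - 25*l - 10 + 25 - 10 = 35*l^2 + 40*l + 5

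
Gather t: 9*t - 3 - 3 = 9*t - 6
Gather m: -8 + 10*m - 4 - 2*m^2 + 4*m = -2*m^2 + 14*m - 12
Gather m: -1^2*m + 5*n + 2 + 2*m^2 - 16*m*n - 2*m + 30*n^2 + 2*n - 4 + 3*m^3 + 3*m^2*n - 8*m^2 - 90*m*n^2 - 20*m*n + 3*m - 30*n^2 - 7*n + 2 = 3*m^3 + m^2*(3*n - 6) + m*(-90*n^2 - 36*n)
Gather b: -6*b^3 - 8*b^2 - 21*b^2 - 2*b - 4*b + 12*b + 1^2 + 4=-6*b^3 - 29*b^2 + 6*b + 5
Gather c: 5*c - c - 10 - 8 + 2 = 4*c - 16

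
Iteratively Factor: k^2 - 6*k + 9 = (k - 3)*(k - 3)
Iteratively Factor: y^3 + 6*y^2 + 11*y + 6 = (y + 2)*(y^2 + 4*y + 3) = (y + 1)*(y + 2)*(y + 3)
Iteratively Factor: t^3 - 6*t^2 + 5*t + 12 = (t - 3)*(t^2 - 3*t - 4) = (t - 3)*(t + 1)*(t - 4)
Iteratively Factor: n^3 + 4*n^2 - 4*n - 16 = (n + 2)*(n^2 + 2*n - 8) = (n + 2)*(n + 4)*(n - 2)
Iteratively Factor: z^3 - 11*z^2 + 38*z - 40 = (z - 4)*(z^2 - 7*z + 10) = (z - 5)*(z - 4)*(z - 2)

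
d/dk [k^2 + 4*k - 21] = 2*k + 4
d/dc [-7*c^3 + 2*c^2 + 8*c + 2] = -21*c^2 + 4*c + 8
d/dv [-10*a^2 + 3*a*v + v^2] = 3*a + 2*v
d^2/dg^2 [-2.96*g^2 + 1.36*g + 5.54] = -5.92000000000000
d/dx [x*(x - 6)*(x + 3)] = 3*x^2 - 6*x - 18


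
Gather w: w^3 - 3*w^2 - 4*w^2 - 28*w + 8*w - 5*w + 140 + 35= w^3 - 7*w^2 - 25*w + 175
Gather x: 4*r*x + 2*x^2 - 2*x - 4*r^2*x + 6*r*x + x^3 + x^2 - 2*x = x^3 + 3*x^2 + x*(-4*r^2 + 10*r - 4)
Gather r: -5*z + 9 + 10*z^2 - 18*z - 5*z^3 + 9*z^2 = -5*z^3 + 19*z^2 - 23*z + 9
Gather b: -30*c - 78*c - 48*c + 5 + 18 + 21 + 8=52 - 156*c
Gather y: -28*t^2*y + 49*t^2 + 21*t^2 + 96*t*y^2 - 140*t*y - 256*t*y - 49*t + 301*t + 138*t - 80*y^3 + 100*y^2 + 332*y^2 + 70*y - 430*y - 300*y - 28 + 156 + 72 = 70*t^2 + 390*t - 80*y^3 + y^2*(96*t + 432) + y*(-28*t^2 - 396*t - 660) + 200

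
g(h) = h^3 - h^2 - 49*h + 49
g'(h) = 3*h^2 - 2*h - 49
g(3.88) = -97.76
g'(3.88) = -11.60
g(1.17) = -8.10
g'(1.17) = -47.23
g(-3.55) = 165.61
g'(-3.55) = -4.09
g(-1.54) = 118.44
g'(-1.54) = -38.81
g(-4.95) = 145.76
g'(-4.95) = 34.41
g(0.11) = 43.60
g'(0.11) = -49.18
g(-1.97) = 134.00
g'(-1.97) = -33.42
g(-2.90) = 158.30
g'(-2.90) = -17.97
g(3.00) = -80.00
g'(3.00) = -28.00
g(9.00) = 256.00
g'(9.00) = 176.00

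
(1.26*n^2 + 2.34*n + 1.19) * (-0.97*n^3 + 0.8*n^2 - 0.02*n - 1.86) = -1.2222*n^5 - 1.2618*n^4 + 0.6925*n^3 - 1.4384*n^2 - 4.3762*n - 2.2134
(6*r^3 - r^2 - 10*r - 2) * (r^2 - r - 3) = 6*r^5 - 7*r^4 - 27*r^3 + 11*r^2 + 32*r + 6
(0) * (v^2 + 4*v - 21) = 0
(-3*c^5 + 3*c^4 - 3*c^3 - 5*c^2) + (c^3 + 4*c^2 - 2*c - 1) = -3*c^5 + 3*c^4 - 2*c^3 - c^2 - 2*c - 1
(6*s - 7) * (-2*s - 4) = -12*s^2 - 10*s + 28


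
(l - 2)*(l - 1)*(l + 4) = l^3 + l^2 - 10*l + 8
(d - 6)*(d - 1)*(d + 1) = d^3 - 6*d^2 - d + 6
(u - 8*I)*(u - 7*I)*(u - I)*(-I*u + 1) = -I*u^4 - 15*u^3 + 55*I*u^2 - 15*u + 56*I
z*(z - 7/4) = z^2 - 7*z/4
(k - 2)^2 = k^2 - 4*k + 4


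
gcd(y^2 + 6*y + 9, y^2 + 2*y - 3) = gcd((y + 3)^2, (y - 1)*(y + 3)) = y + 3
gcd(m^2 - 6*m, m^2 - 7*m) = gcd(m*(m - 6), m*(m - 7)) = m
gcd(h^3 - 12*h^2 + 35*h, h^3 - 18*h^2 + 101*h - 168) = h - 7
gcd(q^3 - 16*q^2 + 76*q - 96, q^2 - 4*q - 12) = q - 6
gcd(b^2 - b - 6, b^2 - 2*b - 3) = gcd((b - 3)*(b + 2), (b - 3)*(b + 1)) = b - 3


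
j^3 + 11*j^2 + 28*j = j*(j + 4)*(j + 7)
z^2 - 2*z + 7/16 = (z - 7/4)*(z - 1/4)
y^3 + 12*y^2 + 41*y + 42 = (y + 2)*(y + 3)*(y + 7)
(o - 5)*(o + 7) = o^2 + 2*o - 35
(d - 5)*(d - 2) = d^2 - 7*d + 10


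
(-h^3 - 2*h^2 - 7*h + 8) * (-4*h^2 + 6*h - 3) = 4*h^5 + 2*h^4 + 19*h^3 - 68*h^2 + 69*h - 24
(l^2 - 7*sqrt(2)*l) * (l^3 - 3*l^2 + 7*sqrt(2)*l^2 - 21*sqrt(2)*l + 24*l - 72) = l^5 - 3*l^4 - 74*l^3 - 168*sqrt(2)*l^2 + 222*l^2 + 504*sqrt(2)*l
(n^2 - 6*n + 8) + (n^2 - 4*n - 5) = 2*n^2 - 10*n + 3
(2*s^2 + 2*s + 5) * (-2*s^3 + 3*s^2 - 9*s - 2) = -4*s^5 + 2*s^4 - 22*s^3 - 7*s^2 - 49*s - 10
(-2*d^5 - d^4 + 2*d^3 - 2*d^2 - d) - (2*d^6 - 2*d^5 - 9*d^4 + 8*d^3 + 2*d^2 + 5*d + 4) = -2*d^6 + 8*d^4 - 6*d^3 - 4*d^2 - 6*d - 4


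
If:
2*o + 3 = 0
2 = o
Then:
No Solution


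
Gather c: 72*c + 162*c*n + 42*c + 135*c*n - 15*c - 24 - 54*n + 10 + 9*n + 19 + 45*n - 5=c*(297*n + 99)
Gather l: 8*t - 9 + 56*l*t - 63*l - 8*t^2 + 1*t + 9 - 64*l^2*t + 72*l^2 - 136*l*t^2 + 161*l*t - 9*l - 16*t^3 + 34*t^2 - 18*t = l^2*(72 - 64*t) + l*(-136*t^2 + 217*t - 72) - 16*t^3 + 26*t^2 - 9*t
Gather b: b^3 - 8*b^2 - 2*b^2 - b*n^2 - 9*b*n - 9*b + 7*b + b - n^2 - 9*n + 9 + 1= b^3 - 10*b^2 + b*(-n^2 - 9*n - 1) - n^2 - 9*n + 10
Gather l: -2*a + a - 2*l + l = -a - l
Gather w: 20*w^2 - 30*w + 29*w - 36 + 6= 20*w^2 - w - 30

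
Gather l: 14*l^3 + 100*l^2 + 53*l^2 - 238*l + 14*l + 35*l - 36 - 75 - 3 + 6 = 14*l^3 + 153*l^2 - 189*l - 108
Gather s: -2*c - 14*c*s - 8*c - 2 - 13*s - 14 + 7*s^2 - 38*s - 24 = -10*c + 7*s^2 + s*(-14*c - 51) - 40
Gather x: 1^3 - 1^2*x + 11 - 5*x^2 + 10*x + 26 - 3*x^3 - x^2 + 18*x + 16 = -3*x^3 - 6*x^2 + 27*x + 54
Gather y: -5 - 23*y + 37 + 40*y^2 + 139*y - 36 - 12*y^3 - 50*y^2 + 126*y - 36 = -12*y^3 - 10*y^2 + 242*y - 40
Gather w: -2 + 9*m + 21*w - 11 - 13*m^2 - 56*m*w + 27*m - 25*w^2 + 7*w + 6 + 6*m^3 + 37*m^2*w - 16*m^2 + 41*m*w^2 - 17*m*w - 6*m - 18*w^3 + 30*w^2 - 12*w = 6*m^3 - 29*m^2 + 30*m - 18*w^3 + w^2*(41*m + 5) + w*(37*m^2 - 73*m + 16) - 7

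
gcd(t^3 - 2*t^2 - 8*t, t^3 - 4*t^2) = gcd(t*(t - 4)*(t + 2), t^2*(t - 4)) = t^2 - 4*t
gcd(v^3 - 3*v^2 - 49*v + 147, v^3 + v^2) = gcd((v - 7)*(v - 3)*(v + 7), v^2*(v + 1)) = 1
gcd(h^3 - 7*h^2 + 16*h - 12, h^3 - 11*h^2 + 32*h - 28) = h^2 - 4*h + 4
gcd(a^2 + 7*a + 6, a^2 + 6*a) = a + 6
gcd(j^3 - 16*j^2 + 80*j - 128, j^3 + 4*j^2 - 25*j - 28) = j - 4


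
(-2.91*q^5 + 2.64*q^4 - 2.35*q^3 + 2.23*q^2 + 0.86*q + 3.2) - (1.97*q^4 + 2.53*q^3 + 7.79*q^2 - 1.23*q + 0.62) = -2.91*q^5 + 0.67*q^4 - 4.88*q^3 - 5.56*q^2 + 2.09*q + 2.58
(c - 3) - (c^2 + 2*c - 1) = -c^2 - c - 2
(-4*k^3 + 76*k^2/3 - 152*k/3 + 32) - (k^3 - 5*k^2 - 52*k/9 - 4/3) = -5*k^3 + 91*k^2/3 - 404*k/9 + 100/3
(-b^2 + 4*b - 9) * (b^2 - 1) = -b^4 + 4*b^3 - 8*b^2 - 4*b + 9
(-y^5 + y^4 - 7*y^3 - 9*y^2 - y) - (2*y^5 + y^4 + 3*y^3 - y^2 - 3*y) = -3*y^5 - 10*y^3 - 8*y^2 + 2*y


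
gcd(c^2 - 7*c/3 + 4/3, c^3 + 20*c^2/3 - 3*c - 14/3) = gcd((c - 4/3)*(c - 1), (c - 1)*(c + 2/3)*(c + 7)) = c - 1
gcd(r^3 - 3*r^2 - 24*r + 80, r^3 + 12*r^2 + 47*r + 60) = r + 5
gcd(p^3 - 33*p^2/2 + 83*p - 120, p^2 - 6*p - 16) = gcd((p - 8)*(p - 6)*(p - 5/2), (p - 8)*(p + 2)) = p - 8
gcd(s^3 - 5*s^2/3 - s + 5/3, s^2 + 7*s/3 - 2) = 1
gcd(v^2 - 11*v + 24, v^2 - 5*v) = 1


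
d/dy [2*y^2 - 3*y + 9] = 4*y - 3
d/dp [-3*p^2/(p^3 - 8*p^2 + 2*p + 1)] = 3*p*(p^3 - 2*p - 2)/(p^6 - 16*p^5 + 68*p^4 - 30*p^3 - 12*p^2 + 4*p + 1)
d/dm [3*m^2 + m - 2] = 6*m + 1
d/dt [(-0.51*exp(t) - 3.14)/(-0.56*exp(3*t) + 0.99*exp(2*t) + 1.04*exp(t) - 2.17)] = (-0.5712*exp(3*t) - 4.7703*exp(2*t) + 6.2172*exp(t) + 4.3723)*exp(t)/(0.3136*exp(6*t) - 1.1088*exp(5*t) - 0.1847*exp(4*t) + 4.4896*exp(3*t) - 3.215*exp(2*t) - 4.5136*exp(t) + 4.7089)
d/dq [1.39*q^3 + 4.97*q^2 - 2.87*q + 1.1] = 4.17*q^2 + 9.94*q - 2.87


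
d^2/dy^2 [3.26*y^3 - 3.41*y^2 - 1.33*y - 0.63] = 19.56*y - 6.82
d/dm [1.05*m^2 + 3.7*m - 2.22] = 2.1*m + 3.7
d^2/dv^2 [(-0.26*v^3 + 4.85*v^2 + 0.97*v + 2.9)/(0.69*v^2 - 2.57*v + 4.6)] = (1.11022302462516e-16*v^5 - 3.5527136788005e-15*v^4 + 16.340576*v^3 - 65.63694*v^2 - 82.3377*v + 248.0859)/(0.328509*v^6 - 3.670731*v^5 + 20.242323*v^4 - 65.917673*v^3 + 134.94882*v^2 - 163.1436*v + 97.336)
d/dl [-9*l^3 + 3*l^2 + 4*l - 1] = -27*l^2 + 6*l + 4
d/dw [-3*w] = -3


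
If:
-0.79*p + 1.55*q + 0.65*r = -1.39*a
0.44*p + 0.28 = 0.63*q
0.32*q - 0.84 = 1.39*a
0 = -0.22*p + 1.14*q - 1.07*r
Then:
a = -0.56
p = -0.35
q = 0.20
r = 0.29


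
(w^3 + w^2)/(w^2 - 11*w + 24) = w^2*(w + 1)/(w^2 - 11*w + 24)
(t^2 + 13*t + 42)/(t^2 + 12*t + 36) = (t + 7)/(t + 6)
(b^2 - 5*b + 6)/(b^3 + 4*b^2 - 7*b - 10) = (b - 3)/(b^2 + 6*b + 5)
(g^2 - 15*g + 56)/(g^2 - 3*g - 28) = (g - 8)/(g + 4)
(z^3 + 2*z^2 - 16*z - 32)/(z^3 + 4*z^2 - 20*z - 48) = (z + 4)/(z + 6)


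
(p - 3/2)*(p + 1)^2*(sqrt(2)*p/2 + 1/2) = sqrt(2)*p^4/2 + sqrt(2)*p^3/4 + p^3/2 - sqrt(2)*p^2 + p^2/4 - 3*sqrt(2)*p/4 - p - 3/4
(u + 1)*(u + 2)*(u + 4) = u^3 + 7*u^2 + 14*u + 8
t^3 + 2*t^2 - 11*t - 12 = (t - 3)*(t + 1)*(t + 4)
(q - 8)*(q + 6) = q^2 - 2*q - 48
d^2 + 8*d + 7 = (d + 1)*(d + 7)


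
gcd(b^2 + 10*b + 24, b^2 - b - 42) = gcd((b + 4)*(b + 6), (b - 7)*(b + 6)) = b + 6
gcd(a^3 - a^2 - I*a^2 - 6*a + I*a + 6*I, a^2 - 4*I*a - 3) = a - I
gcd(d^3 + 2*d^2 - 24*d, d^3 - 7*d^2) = d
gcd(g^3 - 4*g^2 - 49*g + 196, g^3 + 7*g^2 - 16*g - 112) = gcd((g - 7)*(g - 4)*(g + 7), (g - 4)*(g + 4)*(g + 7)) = g^2 + 3*g - 28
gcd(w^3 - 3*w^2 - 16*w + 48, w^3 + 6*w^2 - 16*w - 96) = w^2 - 16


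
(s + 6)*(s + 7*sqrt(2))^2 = s^3 + 6*s^2 + 14*sqrt(2)*s^2 + 98*s + 84*sqrt(2)*s + 588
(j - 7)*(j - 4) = j^2 - 11*j + 28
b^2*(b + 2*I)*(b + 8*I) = b^4 + 10*I*b^3 - 16*b^2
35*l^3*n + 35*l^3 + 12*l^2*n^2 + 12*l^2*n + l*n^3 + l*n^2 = (5*l + n)*(7*l + n)*(l*n + l)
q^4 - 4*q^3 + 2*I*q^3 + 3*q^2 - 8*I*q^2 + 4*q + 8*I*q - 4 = (q - 2)^2*(q + I)^2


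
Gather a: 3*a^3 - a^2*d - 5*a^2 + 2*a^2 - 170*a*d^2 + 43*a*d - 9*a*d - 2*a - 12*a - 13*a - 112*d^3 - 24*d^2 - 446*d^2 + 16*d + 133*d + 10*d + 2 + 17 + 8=3*a^3 + a^2*(-d - 3) + a*(-170*d^2 + 34*d - 27) - 112*d^3 - 470*d^2 + 159*d + 27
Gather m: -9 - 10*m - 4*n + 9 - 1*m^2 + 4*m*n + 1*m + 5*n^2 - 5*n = -m^2 + m*(4*n - 9) + 5*n^2 - 9*n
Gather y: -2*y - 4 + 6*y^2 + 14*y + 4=6*y^2 + 12*y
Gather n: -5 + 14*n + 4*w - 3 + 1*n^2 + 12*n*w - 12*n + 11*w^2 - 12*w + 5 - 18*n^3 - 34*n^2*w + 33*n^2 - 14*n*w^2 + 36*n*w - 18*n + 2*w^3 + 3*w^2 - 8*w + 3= -18*n^3 + n^2*(34 - 34*w) + n*(-14*w^2 + 48*w - 16) + 2*w^3 + 14*w^2 - 16*w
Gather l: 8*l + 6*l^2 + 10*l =6*l^2 + 18*l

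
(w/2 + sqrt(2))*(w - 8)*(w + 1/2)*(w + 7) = w^4/2 - w^3/4 + sqrt(2)*w^3 - 113*w^2/4 - sqrt(2)*w^2/2 - 113*sqrt(2)*w/2 - 14*w - 28*sqrt(2)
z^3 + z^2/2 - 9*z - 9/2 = (z - 3)*(z + 1/2)*(z + 3)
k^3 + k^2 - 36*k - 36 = (k - 6)*(k + 1)*(k + 6)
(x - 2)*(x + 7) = x^2 + 5*x - 14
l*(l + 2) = l^2 + 2*l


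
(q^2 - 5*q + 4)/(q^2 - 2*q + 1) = (q - 4)/(q - 1)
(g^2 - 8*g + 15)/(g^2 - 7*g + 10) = (g - 3)/(g - 2)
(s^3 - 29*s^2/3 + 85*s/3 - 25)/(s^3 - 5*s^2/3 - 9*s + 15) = (s - 5)/(s + 3)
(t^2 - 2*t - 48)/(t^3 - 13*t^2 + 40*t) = (t + 6)/(t*(t - 5))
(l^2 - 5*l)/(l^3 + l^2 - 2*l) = (l - 5)/(l^2 + l - 2)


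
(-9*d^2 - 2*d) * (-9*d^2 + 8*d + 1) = 81*d^4 - 54*d^3 - 25*d^2 - 2*d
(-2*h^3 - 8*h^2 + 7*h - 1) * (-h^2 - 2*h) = 2*h^5 + 12*h^4 + 9*h^3 - 13*h^2 + 2*h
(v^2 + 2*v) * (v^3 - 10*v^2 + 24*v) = v^5 - 8*v^4 + 4*v^3 + 48*v^2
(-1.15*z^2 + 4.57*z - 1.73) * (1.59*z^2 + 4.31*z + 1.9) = -1.8285*z^4 + 2.3098*z^3 + 14.761*z^2 + 1.2267*z - 3.287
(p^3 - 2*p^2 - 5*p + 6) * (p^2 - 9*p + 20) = p^5 - 11*p^4 + 33*p^3 + 11*p^2 - 154*p + 120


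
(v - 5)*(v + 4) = v^2 - v - 20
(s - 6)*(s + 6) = s^2 - 36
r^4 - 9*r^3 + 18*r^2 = r^2*(r - 6)*(r - 3)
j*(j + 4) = j^2 + 4*j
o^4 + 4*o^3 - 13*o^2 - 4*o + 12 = (o - 2)*(o - 1)*(o + 1)*(o + 6)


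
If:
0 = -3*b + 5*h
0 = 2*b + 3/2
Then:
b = -3/4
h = -9/20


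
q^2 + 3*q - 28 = (q - 4)*(q + 7)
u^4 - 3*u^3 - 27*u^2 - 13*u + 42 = (u - 7)*(u - 1)*(u + 2)*(u + 3)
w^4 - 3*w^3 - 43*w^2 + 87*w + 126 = (w - 7)*(w - 3)*(w + 1)*(w + 6)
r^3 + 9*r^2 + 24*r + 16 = (r + 1)*(r + 4)^2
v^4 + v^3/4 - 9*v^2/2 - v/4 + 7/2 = (v - 7/4)*(v - 1)*(v + 1)*(v + 2)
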